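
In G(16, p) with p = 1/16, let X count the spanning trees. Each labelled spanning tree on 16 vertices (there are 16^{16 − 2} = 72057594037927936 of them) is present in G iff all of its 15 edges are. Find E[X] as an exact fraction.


K_16 has 16^{16 − 2} = 72057594037927936 labelled spanning trees.
For each such spanning tree H, let X_H = 1 if all 15 edges of H are present in G. Then P[X_H = 1] = p^{15} = (1/16)^{15} = 1/1152921504606846976.
By linearity of expectation: E[X] = Σ_H E[X_H] = 72057594037927936 · p^{15} = 72057594037927936 · 1/1152921504606846976 = 1/16.
Numerically: E[X] ≈ 0.0625.

E[X] = 72057594037927936 · (1/16)^{15} = 1/16 ≈ 0.0625.


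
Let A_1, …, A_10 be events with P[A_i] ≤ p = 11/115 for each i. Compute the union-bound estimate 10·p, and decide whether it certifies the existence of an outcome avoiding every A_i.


Union bound: P[∪_{i=1}^{10} A_i] ≤ Σ_i P[A_i] ≤ 10·p = 10·(11/115) = 22/23.
Numerically: 22/23 ≈ 0.95652.
Is 22/23 < 1? YES.
Since P[∪ A_i] ≤ 22/23 < 1, the complement has P[∩ A_i^c] ≥ 1 − 22/23 = 1/23 > 0, so some outcome avoids every A_i.

10·p = 22/23 ≈ 0.95652; existence CERTIFIED by the union bound.


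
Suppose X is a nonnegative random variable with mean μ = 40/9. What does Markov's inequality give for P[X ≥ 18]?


μ = E[X] = 40/9, a = 18.
Markov: P[X ≥ 18] ≤ μ/a = (40/9)/18 = 20/81.
Numerically: ≈ 0.246914.
(Since a = 18 > μ = 4.444444, the bound 20/81 is < 1 and informative.)

P[X ≥ 18] ≤ 20/81 ≈ 0.246914.


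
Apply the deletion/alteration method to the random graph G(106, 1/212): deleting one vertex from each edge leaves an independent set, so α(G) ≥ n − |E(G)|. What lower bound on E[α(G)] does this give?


E[|E(G)|] = C(106, 2)·p = 5565 · (1/212) = 105/4.
E[α(G)] ≥ n − E[|E(G)|] = 106 − 105/4 = 319/4.
Numerically: ≈ 79.750.
(This is only a lower bound; the true E[α(G)] may be larger.)

E[α(G)] ≥ 319/4 ≈ 79.750.


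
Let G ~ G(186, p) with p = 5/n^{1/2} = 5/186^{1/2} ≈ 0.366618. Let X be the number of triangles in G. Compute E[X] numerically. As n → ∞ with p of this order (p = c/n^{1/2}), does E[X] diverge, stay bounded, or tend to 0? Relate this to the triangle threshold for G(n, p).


Number of potential triangles: C(186, 3) = 1055240.
Each occurs with probability p³ ≈ (0.366618)³ ≈ 4.92765843e-02.
By linearity: E[X] = C(186, 3)·p³ ≈ 1055240 · 4.92765843e-02 ≈ 51998.622868.
Since α = 1/2 < 1, p = c/n^{1/2} ≫ 1/n is above the triangle threshold p ~ 1/n. Asymptotically E[X] ~ (c³/6)·n^{3(1−α)} = (5³/6)·n^{1.5} → ∞; triangles are abundant w.h.p.

E[X] ≈ 51998.622868; in regime p = Θ(1/n^{1/2}) E[X] diverges (above the triangle threshold p ~ 1/n).


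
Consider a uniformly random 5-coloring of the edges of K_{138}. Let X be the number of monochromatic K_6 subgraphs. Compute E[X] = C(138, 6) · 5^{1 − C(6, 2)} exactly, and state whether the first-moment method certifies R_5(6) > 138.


E[X] = C(138, 6) · 5^{1 − 15} = 8592039666 · 5^{−14} = 8592039666/6103515625.
As a reduced fraction: E[X] = 8592039666/6103515625 ≈ 1.40772.
Is E[X] < 1? NO.
Since E[X] ≥ 1, the first-moment bound is inconclusive at n = 138; it does NOT by itself certify R_5(6) > 138.

E[X] = 8592039666/6103515625 ≈ 1.40772; E[X] ≥ 1; first-moment method inconclusive here.


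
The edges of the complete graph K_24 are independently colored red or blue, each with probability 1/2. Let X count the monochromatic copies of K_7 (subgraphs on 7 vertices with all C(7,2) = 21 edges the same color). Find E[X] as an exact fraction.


Let X = Σ_S X_S over the C(24, 7) = 346104 subsets S of size 7, where X_S = 1 if the K_7 on S is monochromatic.
For a fixed S, the K_7 on S has C(7, 2) = 21 edges. P[all 21 edges red] = (1/2)^21, and likewise for blue, so P[monochromatic] = 2·(1/2)^21 = 2^{1 − 21} = 1/1048576.
By linearity: E[X] = C(24, 7) · 2^{1 − 21} = 346104 · 1/1048576 = 43263/131072.
Numerically: E[X] ≈ 0.33007.

E[X] = C(24,7)·2^(1−C(7,2)) = 43263/131072 ≈ 0.33007.


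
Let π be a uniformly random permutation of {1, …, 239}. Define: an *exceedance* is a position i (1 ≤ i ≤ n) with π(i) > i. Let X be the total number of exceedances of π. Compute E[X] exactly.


Write X = Σ_{i=1}^{239} X_i, where X_i = 1_{π(i) > i}.
For each fixed i, π(i) is uniform over {1, …, 239} (marginal of a uniform permutation), so P[π(i) > i] = (n − i)/n. Summing: Σ_{i=1}^{239} (n − i)/n = (0 + 1 + … + 238)/239 = 239(239 − 1)/(2·239) = (239 − 1)/2.
Hence E[X] = Σ_{i=1}^{239} (239 − i)/239 = 119 ≈ 119.00000.

E[X] = 119 = 119.00000.


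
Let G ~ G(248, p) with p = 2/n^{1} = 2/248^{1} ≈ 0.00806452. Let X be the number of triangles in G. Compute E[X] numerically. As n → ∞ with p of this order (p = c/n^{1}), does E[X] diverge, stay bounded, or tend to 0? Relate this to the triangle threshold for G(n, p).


Number of potential triangles: C(248, 3) = 2511496.
Each occurs with probability p³ ≈ (0.00806452)³ ≈ 5.24487261e-07.
By linearity: E[X] = C(248, 3)·p³ ≈ 2511496 · 5.24487261e-07 ≈ 1.317248.
Here α = 1, so p = 2/n is exactly at the triangle threshold p ~ 1/n. Asymptotically E[X] → c³/6 = 2³/6 = 4/3 ≈ 1.333333, a bounded constant. In this regime the triangle count is asymptotically Poisson(c³/6).

E[X] ≈ 1.317248; in regime p = Θ(1/n^{1}) E[X] stays bounded (at the triangle threshold p ~ 1/n).


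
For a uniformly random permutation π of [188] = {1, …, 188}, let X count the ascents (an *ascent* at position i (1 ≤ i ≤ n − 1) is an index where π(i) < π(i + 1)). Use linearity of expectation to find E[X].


Write X = Σ X_I over i = 1, …, 187, with X_I the indicator of one ascent.
There are 187 indicators.
For each fixed i, the pair (π(i), π(i+1)) is a uniformly random ordered pair of distinct values from {1, …, 188}; by symmetry P[π(i) < π(i+1)] = 1/2.
By linearity: E[X] = 187 · (1/2) = (188 − 1) · (1/2) = 187/2 ≈ 93.5000.

E[X] = 187/2 = 93.5000.


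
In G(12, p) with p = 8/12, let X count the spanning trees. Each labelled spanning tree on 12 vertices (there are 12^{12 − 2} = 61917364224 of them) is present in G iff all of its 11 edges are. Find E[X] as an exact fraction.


K_12 has 12^{12 − 2} = 61917364224 labelled spanning trees.
For each such spanning tree H, let X_H = 1 if all 11 edges of H are present in G. Then P[X_H = 1] = p^{11} = (2/3)^{11} = 2048/177147.
By linearity: E[X] = Σ_H E[X_H] = 61917364224 · p^{11} = 61917364224 · 2048/177147 = 2147483648/3.
Numerically: E[X] ≈ 7.15828e+08.

E[X] = 61917364224 · (2/3)^{11} = 2147483648/3 ≈ 7.15828e+08.


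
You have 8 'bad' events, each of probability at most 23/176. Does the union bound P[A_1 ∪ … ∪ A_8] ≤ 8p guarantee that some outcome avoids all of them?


Union bound: P[∪_{i=1}^{8} A_i] ≤ Σ_i P[A_i] ≤ 8·p = 8·(23/176) = 23/22.
Numerically: 23/22 ≈ 1.0454545.
Is 23/22 < 1? NO.
Since the bound 23/22 is ≥ 1, the union bound is uninformative here; it does NOT by itself certify existence.

8·p = 23/22 ≈ 1.0454545; existence NOT certified by the union bound.


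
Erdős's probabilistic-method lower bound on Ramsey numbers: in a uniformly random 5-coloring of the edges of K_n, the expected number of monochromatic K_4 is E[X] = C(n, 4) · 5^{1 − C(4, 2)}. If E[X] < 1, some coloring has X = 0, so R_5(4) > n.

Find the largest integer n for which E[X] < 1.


We need C(n, 4) · 5^{1 − 6} < 1, i.e. C(n, 4) < 5^{6 − 1} = 3125.
Check values of n near the boundary:
  n = 14: C(14, 4) = 1001; 1001 < 3125? YES
  n = 15: C(15, 4) = 1365; 1365 < 3125? YES
  n = 16: C(16, 4) = 1820; 1820 < 3125? YES
  n = 17: C(17, 4) = 2380; 2380 < 3125? YES
  n = 18: C(18, 4) = 3060; 3060 < 3125? YES
  n = 19: C(19, 4) = 3876; 3876 < 3125? NO
  n = 20: C(20, 4) = 4845; 4845 < 3125? NO
The largest n with C(n, 4) < 3125 is n = 18 (where E[X] = 612/625 ≈ 0.979200). Hence R_5(4) > 18, i.e. R_5(4) ≥ 19.

Largest n = 18; hence R_5(4) > 18.


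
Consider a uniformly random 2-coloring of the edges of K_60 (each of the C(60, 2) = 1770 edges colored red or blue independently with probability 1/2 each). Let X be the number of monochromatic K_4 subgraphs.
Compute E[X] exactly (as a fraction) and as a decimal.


Let X = Σ_S X_S over the C(60, 4) = 487635 subsets S of size 4, where X_S = 1 if the K_4 on S is monochromatic.
For a fixed S, the K_4 on S has C(4, 2) = 6 edges. P[all 6 edges red] = (1/2)^6, and likewise for blue, so P[monochromatic] = 2·(1/2)^6 = 2^{1 − 6} = 1/32.
By linearity: E[X] = C(60, 4) · 2^{1 − 6} = 487635 · 1/32 = 487635/32.
Numerically: E[X] ≈ 15238.59375.

E[X] = C(60,4)·2^(1−C(4,2)) = 487635/32 ≈ 15238.59375.


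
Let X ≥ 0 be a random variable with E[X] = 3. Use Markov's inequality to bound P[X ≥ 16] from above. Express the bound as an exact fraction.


μ = E[X] = 3, a = 16.
Markov: P[X ≥ 16] ≤ μ/a = (3)/16 = 3/16.
Numerically: ≈ 0.1875.
(Since a = 16 > μ = 3.0000, the bound 3/16 is < 1 and informative.)

P[X ≥ 16] ≤ 3/16 ≈ 0.1875.


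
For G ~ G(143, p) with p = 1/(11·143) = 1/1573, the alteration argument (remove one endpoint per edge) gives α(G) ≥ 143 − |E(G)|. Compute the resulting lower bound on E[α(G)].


E[|E(G)|] = C(143, 2)·p = 10153 · (1/1573) = 71/11.
E[α(G)] ≥ n − E[|E(G)|] = 143 − 71/11 = 1502/11.
Numerically: ≈ 136.5455.
(This is only a lower bound; the true E[α(G)] may be larger.)

E[α(G)] ≥ 1502/11 ≈ 136.5455.


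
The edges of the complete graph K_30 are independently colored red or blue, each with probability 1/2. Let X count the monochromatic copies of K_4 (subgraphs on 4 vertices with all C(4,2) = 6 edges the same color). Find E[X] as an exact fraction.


Let X = Σ_S X_S over the C(30, 4) = 27405 subsets S of size 4, where X_S = 1 if the K_4 on S is monochromatic.
For a fixed S, the K_4 on S has C(4, 2) = 6 edges. P[all 6 edges red] = (1/2)^6, and likewise for blue, so P[monochromatic] = 2·(1/2)^6 = 2^{1 − 6} = 1/32.
Summing: E[X] = C(30, 4) · 2^{1 − 6} = 27405 · 1/32 = 27405/32.
Numerically: E[X] ≈ 856.4062.

E[X] = C(30,4)·2^(1−C(4,2)) = 27405/32 ≈ 856.4062.


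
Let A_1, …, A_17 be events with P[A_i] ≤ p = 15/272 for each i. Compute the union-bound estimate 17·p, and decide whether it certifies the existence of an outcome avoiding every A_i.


Union bound: P[∪_{i=1}^{17} A_i] ≤ Σ_i P[A_i] ≤ 17·p = 17·(15/272) = 15/16.
Numerically: 15/16 ≈ 0.9375000.
Is 15/16 < 1? YES.
Since P[∪ A_i] ≤ 15/16 < 1, the complement has P[∩ A_i^c] ≥ 1 − 15/16 = 1/16 > 0, so some outcome avoids every A_i.

17·p = 15/16 ≈ 0.9375000; existence CERTIFIED by the union bound.


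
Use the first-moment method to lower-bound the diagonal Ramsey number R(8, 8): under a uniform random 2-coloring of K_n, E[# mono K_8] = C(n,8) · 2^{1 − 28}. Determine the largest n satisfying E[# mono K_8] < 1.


We need C(n, 8) · 2^{1 − 28} < 1, i.e. C(n, 8) < 2^{28 − 1} = 134217728.
Check values of n near the boundary:
  n = 36: C(36, 8) = 30260340; 30260340 < 134217728? YES
  n = 37: C(37, 8) = 38608020; 38608020 < 134217728? YES
  n = 38: C(38, 8) = 48903492; 48903492 < 134217728? YES
  n = 39: C(39, 8) = 61523748; 61523748 < 134217728? YES
  n = 40: C(40, 8) = 76904685; 76904685 < 134217728? YES
  n = 41: C(41, 8) = 95548245; 95548245 < 134217728? YES
  n = 42: C(42, 8) = 118030185; 118030185 < 134217728? YES
  n = 43: C(43, 8) = 145008513; 145008513 < 134217728? NO
  n = 44: C(44, 8) = 177232627; 177232627 < 134217728? NO
  n = 45: C(45, 8) = 215553195; 215553195 < 134217728? NO
The largest n with C(n, 8) < 134217728 is n = 42 (where E[X] = 118030185/134217728 ≈ 0.8794). Hence R(8, 8) > 42, i.e. R(8, 8) ≥ 43.

Largest n = 42; hence R(8, 8) > 42.


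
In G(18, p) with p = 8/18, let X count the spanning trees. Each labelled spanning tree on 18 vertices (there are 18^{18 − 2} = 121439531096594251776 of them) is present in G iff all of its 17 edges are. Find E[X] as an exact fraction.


K_18 has 18^{18 − 2} = 121439531096594251776 labelled spanning trees.
For each such spanning tree H, let X_H = 1 if all 17 edges of H are present in G. Then P[X_H = 1] = p^{17} = (4/9)^{17} = 17179869184/16677181699666569.
By linearity of expectation: E[X] = Σ_H E[X_H] = 121439531096594251776 · p^{17} = 121439531096594251776 · 17179869184/16677181699666569 = 1125899906842624/9.
Numerically: E[X] ≈ 1.251e+14.

E[X] = 121439531096594251776 · (4/9)^{17} = 1125899906842624/9 ≈ 1.251e+14.


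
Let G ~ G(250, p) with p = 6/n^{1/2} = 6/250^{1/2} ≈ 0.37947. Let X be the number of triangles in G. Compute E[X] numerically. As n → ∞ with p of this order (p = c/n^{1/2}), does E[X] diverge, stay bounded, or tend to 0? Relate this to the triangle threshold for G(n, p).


Number of potential triangles: C(250, 3) = 2573000.
Each occurs with probability p³ ≈ (0.37947)³ ≈ 5.4644158e-02.
By linearity: E[X] = C(250, 3)·p³ ≈ 2573000 · 5.4644158e-02 ≈ 140599.41845.
Since α = 1/2 < 1, p = c/n^{1/2} ≫ 1/n is above the triangle threshold p ~ 1/n. Asymptotically E[X] ~ (c³/6)·n^{3(1−α)} = (6³/6)·n^{1.5} → ∞; triangles are abundant w.h.p.

E[X] ≈ 140599.41845; in regime p = Θ(1/n^{1/2}) E[X] diverges (above the triangle threshold p ~ 1/n).


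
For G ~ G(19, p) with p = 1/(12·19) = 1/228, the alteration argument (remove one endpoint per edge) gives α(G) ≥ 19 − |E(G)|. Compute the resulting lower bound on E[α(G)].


E[|E(G)|] = C(19, 2)·p = 171 · (1/228) = 3/4.
E[α(G)] ≥ n − E[|E(G)|] = 19 − 3/4 = 73/4.
Numerically: ≈ 18.250.
(This is only a lower bound; the true E[α(G)] may be larger.)

E[α(G)] ≥ 73/4 ≈ 18.250.


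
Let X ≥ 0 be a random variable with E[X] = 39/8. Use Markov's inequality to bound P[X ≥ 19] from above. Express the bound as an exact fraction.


μ = E[X] = 39/8, a = 19.
Markov: P[X ≥ 19] ≤ μ/a = (39/8)/19 = 39/152.
Numerically: ≈ 0.257.
(Since a = 19 > μ = 4.875, the bound 39/152 is < 1 and informative.)

P[X ≥ 19] ≤ 39/152 ≈ 0.257.


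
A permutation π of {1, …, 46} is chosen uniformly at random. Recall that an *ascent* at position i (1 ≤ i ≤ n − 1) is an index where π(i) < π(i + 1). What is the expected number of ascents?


Write X = Σ X_I over i = 1, …, 45, with X_I the indicator of one ascent.
There are 45 indicators.
For each fixed i, the pair (π(i), π(i+1)) is a uniformly random ordered pair of distinct values from {1, …, 46}; by symmetry P[π(i) < π(i+1)] = 1/2.
By linearity: E[X] = 45 · (1/2) = (46 − 1) · (1/2) = 45/2 ≈ 22.500.

E[X] = 45/2 = 22.500.


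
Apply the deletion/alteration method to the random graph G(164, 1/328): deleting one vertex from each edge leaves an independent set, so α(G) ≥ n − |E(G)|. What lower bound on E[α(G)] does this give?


E[|E(G)|] = C(164, 2)·p = 13366 · (1/328) = 163/4.
E[α(G)] ≥ n − E[|E(G)|] = 164 − 163/4 = 493/4.
Numerically: ≈ 123.2500.
(This is only a lower bound; the true E[α(G)] may be larger.)

E[α(G)] ≥ 493/4 ≈ 123.2500.


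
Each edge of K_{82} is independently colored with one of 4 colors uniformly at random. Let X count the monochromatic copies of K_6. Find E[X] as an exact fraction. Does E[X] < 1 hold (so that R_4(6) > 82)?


E[X] = C(82, 6) · 4^{1 − 15} = 350161812 · 4^{−14} = 350161812/268435456.
As a reduced fraction: E[X] = 87540453/67108864 ≈ 1.3045.
Is E[X] < 1? NO.
Since E[X] ≥ 1, the first-moment bound is inconclusive at n = 82; it does NOT by itself certify R_4(6) > 82.

E[X] = 87540453/67108864 ≈ 1.3045; E[X] ≥ 1; first-moment method inconclusive here.


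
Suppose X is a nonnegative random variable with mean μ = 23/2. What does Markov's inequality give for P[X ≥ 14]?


μ = E[X] = 23/2, a = 14.
Markov: P[X ≥ 14] ≤ μ/a = (23/2)/14 = 23/28.
Numerically: ≈ 0.8214.
(Since a = 14 > μ = 11.5000, the bound 23/28 is < 1 and informative.)

P[X ≥ 14] ≤ 23/28 ≈ 0.8214.


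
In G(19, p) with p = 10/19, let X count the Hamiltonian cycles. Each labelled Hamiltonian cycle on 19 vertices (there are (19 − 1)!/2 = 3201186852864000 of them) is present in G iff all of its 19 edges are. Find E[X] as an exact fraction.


K_19 has (19 − 1)!/2 = 3201186852864000 labelled Hamiltonian cycles.
For each such Hamiltonian cycle H, let X_H = 1 if all 19 edges of H are present in G. Then P[X_H = 1] = p^{19} = (10/19)^{19} = 10000000000000000000/1978419655660313589123979.
By linearity of expectation: E[X] = Σ_H E[X_H] = 3201186852864000 · p^{19} = 3201186852864000 · 10000000000000000000/1978419655660313589123979 = 32011868528640000000000000000000000/1978419655660313589123979.
Numerically: E[X] ≈ 1.62e+10.

E[X] = 3201186852864000 · (10/19)^{19} = 32011868528640000000000000000000000/1978419655660313589123979 ≈ 1.62e+10.


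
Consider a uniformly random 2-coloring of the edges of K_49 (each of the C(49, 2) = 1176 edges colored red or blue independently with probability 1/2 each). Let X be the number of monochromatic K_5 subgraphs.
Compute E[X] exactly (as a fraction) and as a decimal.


Let X = Σ_S X_S over the C(49, 5) = 1906884 subsets S of size 5, where X_S = 1 if the K_5 on S is monochromatic.
For a fixed S, the K_5 on S has C(5, 2) = 10 edges. P[all 10 edges red] = (1/2)^10, and likewise for blue, so P[monochromatic] = 2·(1/2)^10 = 2^{1 − 10} = 1/512.
By linearity: E[X] = C(49, 5) · 2^{1 − 10} = 1906884 · 1/512 = 476721/128.
Numerically: E[X] ≈ 3724.382812.

E[X] = C(49,5)·2^(1−C(5,2)) = 476721/128 ≈ 3724.382812.


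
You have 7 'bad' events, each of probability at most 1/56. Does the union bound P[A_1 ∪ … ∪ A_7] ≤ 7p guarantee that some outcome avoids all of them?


Union bound: P[∪_{i=1}^{7} A_i] ≤ Σ_i P[A_i] ≤ 7·p = 7·(1/56) = 1/8.
Numerically: 1/8 ≈ 0.1250000.
Is 1/8 < 1? YES.
Since P[∪ A_i] ≤ 1/8 < 1, the complement has P[∩ A_i^c] ≥ 1 − 1/8 = 7/8 > 0, so some outcome avoids every A_i.

7·p = 1/8 ≈ 0.1250000; existence CERTIFIED by the union bound.


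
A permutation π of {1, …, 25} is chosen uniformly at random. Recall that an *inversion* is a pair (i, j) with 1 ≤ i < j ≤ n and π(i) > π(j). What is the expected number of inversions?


Write X = Σ X_I over the C(25, 2) = 300 pairs i < j, with X_I the indicator of one inversion.
There are 300 indicators.
For each fixed pair i < j, the values π(i) and π(j) are two distinct elements of {1, …, 25} in uniformly random order; by symmetry P[π(i) > π(j)] = 1/2.
By linearity: E[X] = 300 · (1/2) = C(25, 2) · (1/2) = 300/2 = 150 ≈ 150.0000.

E[X] = 150 = 150.0000.


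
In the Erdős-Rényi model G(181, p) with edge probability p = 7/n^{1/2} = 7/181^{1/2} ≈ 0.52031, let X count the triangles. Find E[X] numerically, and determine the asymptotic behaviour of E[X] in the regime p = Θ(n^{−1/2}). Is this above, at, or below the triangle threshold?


Number of potential triangles: C(181, 3) = 971970.
Each occurs with probability p³ ≈ (0.52031)³ ≈ 1.4085629e-01.
By linearity: E[X] = C(181, 3)·p³ ≈ 971970 · 1.4085629e-01 ≈ 136908.09209.
Since α = 1/2 < 1, p = c/n^{1/2} ≫ 1/n is above the triangle threshold p ~ 1/n. Asymptotically E[X] ~ (c³/6)·n^{3(1−α)} = (7³/6)·n^{1.5} → ∞; triangles are abundant w.h.p.

E[X] ≈ 136908.09209; in regime p = Θ(1/n^{1/2}) E[X] diverges (above the triangle threshold p ~ 1/n).


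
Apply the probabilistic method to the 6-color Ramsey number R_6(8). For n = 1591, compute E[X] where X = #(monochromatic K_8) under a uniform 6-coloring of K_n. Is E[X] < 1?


E[X] = C(1591, 8) · 6^{1 − 28} = 1000427749141189953870 · 6^{−27} = 1000427749141189953870/1023490369077469249536.
As a reduced fraction: E[X] = 55579319396732775215/56860576059859402752 ≈ 0.97747.
Is E[X] < 1? YES.
Since E[X] < 1, there exists a 6-coloring of K_{1591} with no monochromatic K_8; hence R_6(8) > 1591.

E[X] = 55579319396732775215/56860576059859402752 ≈ 0.97747; E[X] < 1, so R_6(8) > 1591.


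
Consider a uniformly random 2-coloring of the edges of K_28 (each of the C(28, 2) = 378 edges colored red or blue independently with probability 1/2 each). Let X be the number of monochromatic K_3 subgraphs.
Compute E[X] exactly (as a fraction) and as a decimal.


Let X = Σ_S X_S over the C(28, 3) = 3276 subsets S of size 3, where X_S = 1 if the K_3 on S is monochromatic.
For a fixed S, the K_3 on S has C(3, 2) = 3 edges. P[all 3 edges red] = (1/2)^3, and likewise for blue, so P[monochromatic] = 2·(1/2)^3 = 2^{1 − 3} = 1/4.
Summing: E[X] = C(28, 3) · 2^{1 − 3} = 3276 · 1/4 = 819.
Numerically: E[X] ≈ 819.00000.

E[X] = C(28,3)·2^(1−C(3,2)) = 819 ≈ 819.00000.


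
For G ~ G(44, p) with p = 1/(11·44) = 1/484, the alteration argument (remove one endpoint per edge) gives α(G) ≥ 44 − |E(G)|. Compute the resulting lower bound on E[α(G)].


E[|E(G)|] = C(44, 2)·p = 946 · (1/484) = 43/22.
E[α(G)] ≥ n − E[|E(G)|] = 44 − 43/22 = 925/22.
Numerically: ≈ 42.045.
(This is only a lower bound; the true E[α(G)] may be larger.)

E[α(G)] ≥ 925/22 ≈ 42.045.


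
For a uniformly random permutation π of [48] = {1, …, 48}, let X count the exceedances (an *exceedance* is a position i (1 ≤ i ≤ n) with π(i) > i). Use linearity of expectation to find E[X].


Write X = Σ_{i=1}^{48} X_i, where X_i = 1_{π(i) > i}.
For each fixed i, π(i) is uniform over {1, …, 48} (marginal of a uniform permutation), so P[π(i) > i] = (n − i)/n. Summing: Σ_{i=1}^{48} (n − i)/n = (0 + 1 + … + 47)/48 = 48(48 − 1)/(2·48) = (48 − 1)/2.
Hence E[X] = Σ_{i=1}^{48} (48 − i)/48 = 47/2 ≈ 23.50000.

E[X] = 47/2 = 23.50000.


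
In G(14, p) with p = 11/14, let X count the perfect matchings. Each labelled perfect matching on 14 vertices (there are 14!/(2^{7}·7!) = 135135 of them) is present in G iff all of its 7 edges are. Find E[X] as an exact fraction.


K_14 has 14!/(2^{7}·7!) = 135135 labelled perfect matchings.
For each such perfect matching H, let X_H = 1 if all 7 edges of H are present in G. Then P[X_H = 1] = p^{7} = (11/14)^{7} = 19487171/105413504.
Summing the indicators: E[X] = Σ_H E[X_H] = 135135 · p^{7} = 135135 · 19487171/105413504 = 376199836155/15059072.
Numerically: E[X] ≈ 24981.6.

E[X] = 135135 · (11/14)^{7} = 376199836155/15059072 ≈ 24981.6.


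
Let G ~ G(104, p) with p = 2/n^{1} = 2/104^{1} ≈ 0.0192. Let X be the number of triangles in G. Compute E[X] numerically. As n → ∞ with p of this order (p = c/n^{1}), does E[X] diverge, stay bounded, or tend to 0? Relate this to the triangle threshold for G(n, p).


Number of potential triangles: C(104, 3) = 182104.
Each occurs with probability p³ ≈ (0.0192)³ ≈ 7.11197e-06.
By linearity: E[X] = C(104, 3)·p³ ≈ 182104 · 7.11197e-06 ≈ 1.295.
Here α = 1, so p = 2/n is exactly at the triangle threshold p ~ 1/n. Asymptotically E[X] → c³/6 = 2³/6 = 4/3 ≈ 1.333, a bounded constant. In this regime the triangle count is asymptotically Poisson(c³/6).

E[X] ≈ 1.295; in regime p = Θ(1/n^{1}) E[X] stays bounded (at the triangle threshold p ~ 1/n).


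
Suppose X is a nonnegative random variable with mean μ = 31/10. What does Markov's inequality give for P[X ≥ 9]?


μ = E[X] = 31/10, a = 9.
Markov: P[X ≥ 9] ≤ μ/a = (31/10)/9 = 31/90.
Numerically: ≈ 0.344.
(Since a = 9 > μ = 3.100, the bound 31/90 is < 1 and informative.)

P[X ≥ 9] ≤ 31/90 ≈ 0.344.


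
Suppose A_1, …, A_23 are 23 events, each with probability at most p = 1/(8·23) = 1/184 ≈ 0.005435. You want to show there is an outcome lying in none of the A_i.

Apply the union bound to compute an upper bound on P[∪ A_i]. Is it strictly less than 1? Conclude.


Union bound: P[∪_{i=1}^{23} A_i] ≤ Σ_i P[A_i] ≤ 23·p = 23·(1/184) = 1/8.
Numerically: 1/8 ≈ 0.125000.
Is 1/8 < 1? YES.
Since P[∪ A_i] ≤ 1/8 < 1, the complement has P[∩ A_i^c] ≥ 1 − 1/8 = 7/8 > 0, so some outcome avoids every A_i.

23·p = 1/8 ≈ 0.125000; existence CERTIFIED by the union bound.


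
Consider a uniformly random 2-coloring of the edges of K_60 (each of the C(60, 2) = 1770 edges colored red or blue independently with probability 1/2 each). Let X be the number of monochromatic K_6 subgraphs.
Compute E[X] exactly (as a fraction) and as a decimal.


Let X = Σ_S X_S over the C(60, 6) = 50063860 subsets S of size 6, where X_S = 1 if the K_6 on S is monochromatic.
For a fixed S, the K_6 on S has C(6, 2) = 15 edges. P[all 15 edges red] = (1/2)^15, and likewise for blue, so P[monochromatic] = 2·(1/2)^15 = 2^{1 − 15} = 1/16384.
By linearity: E[X] = C(60, 6) · 2^{1 − 15} = 50063860 · 1/16384 = 12515965/4096.
Numerically: E[X] ≈ 3055.655518.

E[X] = C(60,6)·2^(1−C(6,2)) = 12515965/4096 ≈ 3055.655518.


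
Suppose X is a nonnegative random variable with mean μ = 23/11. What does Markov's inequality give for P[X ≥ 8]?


μ = E[X] = 23/11, a = 8.
Markov: P[X ≥ 8] ≤ μ/a = (23/11)/8 = 23/88.
Numerically: ≈ 0.261364.
(Since a = 8 > μ = 2.090909, the bound 23/88 is < 1 and informative.)

P[X ≥ 8] ≤ 23/88 ≈ 0.261364.


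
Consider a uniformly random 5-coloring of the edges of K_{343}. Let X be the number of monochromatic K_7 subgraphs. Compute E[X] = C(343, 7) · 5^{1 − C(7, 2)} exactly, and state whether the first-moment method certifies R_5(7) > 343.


E[X] = C(343, 7) · 5^{1 − 21} = 104200375748469 · 5^{−20} = 104200375748469/95367431640625.
As a reduced fraction: E[X] = 104200375748469/95367431640625 ≈ 1.092620.
Is E[X] < 1? NO.
Since E[X] ≥ 1, the first-moment bound is inconclusive at n = 343; it does NOT by itself certify R_5(7) > 343.

E[X] = 104200375748469/95367431640625 ≈ 1.092620; E[X] ≥ 1; first-moment method inconclusive here.


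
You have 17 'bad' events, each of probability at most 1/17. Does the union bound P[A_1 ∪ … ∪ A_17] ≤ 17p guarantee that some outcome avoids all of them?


Union bound: P[∪_{i=1}^{17} A_i] ≤ Σ_i P[A_i] ≤ 17·p = 17·(1/17) = 1.
Numerically: 1 ≈ 1.0000000.
Is 1 < 1? NO.
Since the bound 1 is ≥ 1, the union bound is uninformative here; it does NOT by itself certify existence.

17·p = 1 ≈ 1.0000000; existence NOT certified by the union bound.


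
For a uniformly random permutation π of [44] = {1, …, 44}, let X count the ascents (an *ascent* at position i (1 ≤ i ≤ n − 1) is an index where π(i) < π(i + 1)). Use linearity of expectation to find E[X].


Write X = Σ X_I over i = 1, …, 43, with X_I the indicator of one ascent.
There are 43 indicators.
For each fixed i, the pair (π(i), π(i+1)) is a uniformly random ordered pair of distinct values from {1, …, 44}; by symmetry P[π(i) < π(i+1)] = 1/2.
By linearity: E[X] = 43 · (1/2) = (44 − 1) · (1/2) = 43/2 ≈ 21.50000.

E[X] = 43/2 = 21.50000.


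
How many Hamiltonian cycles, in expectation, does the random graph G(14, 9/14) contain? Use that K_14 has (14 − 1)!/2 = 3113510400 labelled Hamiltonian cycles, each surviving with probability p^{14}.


K_14 has (14 − 1)!/2 = 3113510400 labelled Hamiltonian cycles.
For each such Hamiltonian cycle H, let X_H = 1 if all 14 edges of H are present in G. Then P[X_H = 1] = p^{14} = (9/14)^{14} = 22876792454961/11112006825558016.
By linearity: E[X] = Σ_H E[X_H] = 3113510400 · p^{14} = 3113510400 · 22876792454961/11112006825558016 = 19873641525435994725/3100448333024.
Numerically: E[X] ≈ 6.4099e+06.

E[X] = 3113510400 · (9/14)^{14} = 19873641525435994725/3100448333024 ≈ 6.4099e+06.


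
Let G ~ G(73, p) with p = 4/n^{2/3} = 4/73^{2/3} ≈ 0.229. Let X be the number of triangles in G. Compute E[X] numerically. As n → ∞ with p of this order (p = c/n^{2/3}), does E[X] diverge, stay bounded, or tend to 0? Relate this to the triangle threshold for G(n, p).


Number of potential triangles: C(73, 3) = 62196.
Each occurs with probability p³ ≈ (0.229)³ ≈ 1.20098e-02.
By linearity: E[X] = C(73, 3)·p³ ≈ 62196 · 1.20098e-02 ≈ 746.959.
Since α = 2/3 < 1, p = c/n^{2/3} ≫ 1/n is above the triangle threshold p ~ 1/n. Asymptotically E[X] ~ (c³/6)·n^{3(1−α)} = (4³/6)·n^{1} → ∞; triangles are abundant w.h.p.

E[X] ≈ 746.959; in regime p = Θ(1/n^{2/3}) E[X] diverges (above the triangle threshold p ~ 1/n).


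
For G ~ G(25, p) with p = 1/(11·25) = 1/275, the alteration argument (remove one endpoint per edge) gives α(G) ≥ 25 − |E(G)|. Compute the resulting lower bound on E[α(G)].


E[|E(G)|] = C(25, 2)·p = 300 · (1/275) = 12/11.
E[α(G)] ≥ n − E[|E(G)|] = 25 − 12/11 = 263/11.
Numerically: ≈ 23.909.
(This is only a lower bound; the true E[α(G)] may be larger.)

E[α(G)] ≥ 263/11 ≈ 23.909.


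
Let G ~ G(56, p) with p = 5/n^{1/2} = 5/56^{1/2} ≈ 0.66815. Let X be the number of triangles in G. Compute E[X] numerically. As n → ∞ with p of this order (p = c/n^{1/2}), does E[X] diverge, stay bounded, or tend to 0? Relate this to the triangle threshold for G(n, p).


Number of potential triangles: C(56, 3) = 27720.
Each occurs with probability p³ ≈ (0.66815)³ ≈ 2.9828264e-01.
By linearity: E[X] = C(56, 3)·p³ ≈ 27720 · 2.9828264e-01 ≈ 8268.39467.
Since α = 1/2 < 1, p = c/n^{1/2} ≫ 1/n is above the triangle threshold p ~ 1/n. Asymptotically E[X] ~ (c³/6)·n^{3(1−α)} = (5³/6)·n^{1.5} → ∞; triangles are abundant w.h.p.

E[X] ≈ 8268.39467; in regime p = Θ(1/n^{1/2}) E[X] diverges (above the triangle threshold p ~ 1/n).


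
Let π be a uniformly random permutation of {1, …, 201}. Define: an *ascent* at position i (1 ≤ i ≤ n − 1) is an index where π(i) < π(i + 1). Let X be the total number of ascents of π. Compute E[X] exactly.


Write X = Σ X_I over i = 1, …, 200, with X_I the indicator of one ascent.
There are 200 indicators.
For each fixed i, the pair (π(i), π(i+1)) is a uniformly random ordered pair of distinct values from {1, …, 201}; by symmetry P[π(i) < π(i+1)] = 1/2.
By linearity: E[X] = 200 · (1/2) = (201 − 1) · (1/2) = 100 ≈ 100.000.

E[X] = 100 = 100.000.


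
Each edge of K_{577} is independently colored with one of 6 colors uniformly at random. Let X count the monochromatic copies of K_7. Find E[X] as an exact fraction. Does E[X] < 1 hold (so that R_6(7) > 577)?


E[X] = C(577, 7) · 6^{1 − 21} = 4073186129881440 · 6^{−20} = 4073186129881440/3656158440062976.
As a reduced fraction: E[X] = 42429022186265/38084983750656 ≈ 1.1141.
Is E[X] < 1? NO.
Since E[X] ≥ 1, the first-moment bound is inconclusive at n = 577; it does NOT by itself certify R_6(7) > 577.

E[X] = 42429022186265/38084983750656 ≈ 1.1141; E[X] ≥ 1; first-moment method inconclusive here.


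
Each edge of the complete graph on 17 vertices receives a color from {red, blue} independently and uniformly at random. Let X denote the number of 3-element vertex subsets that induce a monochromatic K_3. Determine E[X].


Let X = Σ_S X_S over the C(17, 3) = 680 subsets S of size 3, where X_S = 1 if the K_3 on S is monochromatic.
For a fixed S, the K_3 on S has C(3, 2) = 3 edges. P[all 3 edges red] = (1/2)^3, and likewise for blue, so P[monochromatic] = 2·(1/2)^3 = 2^{1 − 3} = 1/4.
By linearity: E[X] = C(17, 3) · 2^{1 − 3} = 680 · 1/4 = 170.
Numerically: E[X] ≈ 170.000.

E[X] = C(17,3)·2^(1−C(3,2)) = 170 ≈ 170.000.


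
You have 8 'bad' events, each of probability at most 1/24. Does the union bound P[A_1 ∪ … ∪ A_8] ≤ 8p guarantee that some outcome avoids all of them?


Union bound: P[∪_{i=1}^{8} A_i] ≤ Σ_i P[A_i] ≤ 8·p = 8·(1/24) = 1/3.
Numerically: 1/3 ≈ 0.33333.
Is 1/3 < 1? YES.
Since P[∪ A_i] ≤ 1/3 < 1, the complement has P[∩ A_i^c] ≥ 1 − 1/3 = 2/3 > 0, so some outcome avoids every A_i.

8·p = 1/3 ≈ 0.33333; existence CERTIFIED by the union bound.


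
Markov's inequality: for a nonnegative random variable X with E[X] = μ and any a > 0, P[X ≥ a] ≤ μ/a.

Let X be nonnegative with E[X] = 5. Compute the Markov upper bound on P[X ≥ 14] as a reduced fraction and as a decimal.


μ = E[X] = 5, a = 14.
Markov: P[X ≥ 14] ≤ μ/a = (5)/14 = 5/14.
Numerically: ≈ 0.3571.
(Since a = 14 > μ = 5.0000, the bound 5/14 is < 1 and informative.)

P[X ≥ 14] ≤ 5/14 ≈ 0.3571.


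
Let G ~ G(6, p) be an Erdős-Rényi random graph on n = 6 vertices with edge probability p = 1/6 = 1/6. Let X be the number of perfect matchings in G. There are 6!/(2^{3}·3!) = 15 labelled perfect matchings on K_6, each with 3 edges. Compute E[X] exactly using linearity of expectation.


K_6 has 6!/(2^{3}·3!) = 15 labelled perfect matchings.
For each such perfect matching H, let X_H = 1 if all 3 edges of H are present in G. Then P[X_H = 1] = p^{3} = (1/6)^{3} = 1/216.
By linearity of expectation: E[X] = Σ_H E[X_H] = 15 · p^{3} = 15 · 1/216 = 5/72.
Numerically: E[X] ≈ 0.0694.

E[X] = 15 · (1/6)^{3} = 5/72 ≈ 0.0694.


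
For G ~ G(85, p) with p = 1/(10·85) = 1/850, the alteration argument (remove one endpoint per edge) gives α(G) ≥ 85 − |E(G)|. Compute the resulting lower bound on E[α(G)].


E[|E(G)|] = C(85, 2)·p = 3570 · (1/850) = 21/5.
E[α(G)] ≥ n − E[|E(G)|] = 85 − 21/5 = 404/5.
Numerically: ≈ 80.8000.
(This is only a lower bound; the true E[α(G)] may be larger.)

E[α(G)] ≥ 404/5 ≈ 80.8000.


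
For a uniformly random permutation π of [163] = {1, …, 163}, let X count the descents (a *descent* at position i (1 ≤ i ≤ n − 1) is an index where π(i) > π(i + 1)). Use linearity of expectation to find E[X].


Write X = Σ X_I over i = 1, …, 162, with X_I the indicator of one descent.
There are 162 indicators.
For each fixed i, the pair (π(i), π(i+1)) is a uniformly random ordered pair of distinct values from {1, …, 163}; by symmetry P[π(i) > π(i+1)] = 1/2.
By linearity: E[X] = 162 · (1/2) = (163 − 1) · (1/2) = 81 ≈ 81.00000.

E[X] = 81 = 81.00000.


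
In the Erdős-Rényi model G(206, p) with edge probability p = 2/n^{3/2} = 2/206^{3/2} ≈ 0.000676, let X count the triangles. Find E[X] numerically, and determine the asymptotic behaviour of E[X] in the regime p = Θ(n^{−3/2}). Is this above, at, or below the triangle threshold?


Number of potential triangles: C(206, 3) = 1435820.
Each occurs with probability p³ ≈ (0.000676)³ ≈ 3.09519e-10.
By linearity: E[X] = C(206, 3)·p³ ≈ 1435820 · 3.09519e-10 ≈ 0.000.
Since α = 3/2 > 1, p = c/n^{3/2} = o(1/n) is below the triangle threshold p ~ 1/n. Asymptotically E[X] ~ (c³/6)·n^{3(1−α)} = (2³/6)·n^{-1.5} → 0, so by Markov's inequality G has no triangles w.h.p.

E[X] ≈ 0.000; in regime p = Θ(1/n^{3/2}) E[X] tends to 0 (below the triangle threshold p ~ 1/n).


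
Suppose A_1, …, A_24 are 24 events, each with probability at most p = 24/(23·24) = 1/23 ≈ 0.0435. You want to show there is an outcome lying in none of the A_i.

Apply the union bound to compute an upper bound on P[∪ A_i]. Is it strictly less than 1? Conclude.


Union bound: P[∪_{i=1}^{24} A_i] ≤ Σ_i P[A_i] ≤ 24·p = 24·(1/23) = 24/23.
Numerically: 24/23 ≈ 1.0435.
Is 24/23 < 1? NO.
Since the bound 24/23 is ≥ 1, the union bound is uninformative here; it does NOT by itself certify existence.

24·p = 24/23 ≈ 1.0435; existence NOT certified by the union bound.


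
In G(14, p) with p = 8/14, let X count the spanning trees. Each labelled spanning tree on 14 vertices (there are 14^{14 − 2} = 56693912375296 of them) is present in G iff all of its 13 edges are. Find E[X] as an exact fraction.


K_14 has 14^{14 − 2} = 56693912375296 labelled spanning trees.
For each such spanning tree H, let X_H = 1 if all 13 edges of H are present in G. Then P[X_H = 1] = p^{13} = (4/7)^{13} = 67108864/96889010407.
Summing the indicators: E[X] = Σ_H E[X_H] = 56693912375296 · p^{13} = 56693912375296 · 67108864/96889010407 = 274877906944/7.
Numerically: E[X] ≈ 3.9268e+10.

E[X] = 56693912375296 · (4/7)^{13} = 274877906944/7 ≈ 3.9268e+10.


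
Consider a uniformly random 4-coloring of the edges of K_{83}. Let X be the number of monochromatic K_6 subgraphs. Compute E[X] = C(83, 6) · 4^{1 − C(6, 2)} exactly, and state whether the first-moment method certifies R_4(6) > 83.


E[X] = C(83, 6) · 4^{1 − 15} = 377447148 · 4^{−14} = 377447148/268435456.
As a reduced fraction: E[X] = 94361787/67108864 ≈ 1.406.
Is E[X] < 1? NO.
Since E[X] ≥ 1, the first-moment bound is inconclusive at n = 83; it does NOT by itself certify R_4(6) > 83.

E[X] = 94361787/67108864 ≈ 1.406; E[X] ≥ 1; first-moment method inconclusive here.


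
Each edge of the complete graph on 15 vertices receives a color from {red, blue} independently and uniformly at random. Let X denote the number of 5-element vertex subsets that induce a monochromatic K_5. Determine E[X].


Let X = Σ_S X_S over the C(15, 5) = 3003 subsets S of size 5, where X_S = 1 if the K_5 on S is monochromatic.
For a fixed S, the K_5 on S has C(5, 2) = 10 edges. P[all 10 edges red] = (1/2)^10, and likewise for blue, so P[monochromatic] = 2·(1/2)^10 = 2^{1 − 10} = 1/512.
By linearity: E[X] = C(15, 5) · 2^{1 − 10} = 3003 · 1/512 = 3003/512.
Numerically: E[X] ≈ 5.86523.

E[X] = C(15,5)·2^(1−C(5,2)) = 3003/512 ≈ 5.86523.


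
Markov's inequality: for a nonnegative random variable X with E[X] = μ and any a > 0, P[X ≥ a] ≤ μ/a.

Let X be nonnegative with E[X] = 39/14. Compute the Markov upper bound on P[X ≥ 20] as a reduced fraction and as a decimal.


μ = E[X] = 39/14, a = 20.
Markov: P[X ≥ 20] ≤ μ/a = (39/14)/20 = 39/280.
Numerically: ≈ 0.1393.
(Since a = 20 > μ = 2.7857, the bound 39/280 is < 1 and informative.)

P[X ≥ 20] ≤ 39/280 ≈ 0.1393.


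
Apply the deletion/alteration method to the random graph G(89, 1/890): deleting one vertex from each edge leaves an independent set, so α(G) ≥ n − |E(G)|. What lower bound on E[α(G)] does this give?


E[|E(G)|] = C(89, 2)·p = 3916 · (1/890) = 22/5.
E[α(G)] ≥ n − E[|E(G)|] = 89 − 22/5 = 423/5.
Numerically: ≈ 84.600.
(This is only a lower bound; the true E[α(G)] may be larger.)

E[α(G)] ≥ 423/5 ≈ 84.600.


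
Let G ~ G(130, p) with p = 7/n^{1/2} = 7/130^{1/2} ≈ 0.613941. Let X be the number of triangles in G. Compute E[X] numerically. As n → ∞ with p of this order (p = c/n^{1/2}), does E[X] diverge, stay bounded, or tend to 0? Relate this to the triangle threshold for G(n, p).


Number of potential triangles: C(130, 3) = 357760.
Each occurs with probability p³ ≈ (0.613941)³ ≈ 2.31408385e-01.
By linearity: E[X] = C(130, 3)·p³ ≈ 357760 · 2.31408385e-01 ≈ 82788.663851.
Since α = 1/2 < 1, p = c/n^{1/2} ≫ 1/n is above the triangle threshold p ~ 1/n. Asymptotically E[X] ~ (c³/6)·n^{3(1−α)} = (7³/6)·n^{1.5} → ∞; triangles are abundant w.h.p.

E[X] ≈ 82788.663851; in regime p = Θ(1/n^{1/2}) E[X] diverges (above the triangle threshold p ~ 1/n).


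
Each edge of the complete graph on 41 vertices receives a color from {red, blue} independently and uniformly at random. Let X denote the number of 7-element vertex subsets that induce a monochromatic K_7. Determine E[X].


Let X = Σ_S X_S over the C(41, 7) = 22481940 subsets S of size 7, where X_S = 1 if the K_7 on S is monochromatic.
For a fixed S, the K_7 on S has C(7, 2) = 21 edges. P[all 21 edges red] = (1/2)^21, and likewise for blue, so P[monochromatic] = 2·(1/2)^21 = 2^{1 − 21} = 1/1048576.
By linearity: E[X] = C(41, 7) · 2^{1 − 21} = 22481940 · 1/1048576 = 5620485/262144.
Numerically: E[X] ≈ 21.4404.

E[X] = C(41,7)·2^(1−C(7,2)) = 5620485/262144 ≈ 21.4404.


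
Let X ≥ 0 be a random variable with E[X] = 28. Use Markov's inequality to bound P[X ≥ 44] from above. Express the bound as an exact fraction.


μ = E[X] = 28, a = 44.
Markov: P[X ≥ 44] ≤ μ/a = (28)/44 = 7/11.
Numerically: ≈ 0.636.
(Since a = 44 > μ = 28.000, the bound 7/11 is < 1 and informative.)

P[X ≥ 44] ≤ 7/11 ≈ 0.636.


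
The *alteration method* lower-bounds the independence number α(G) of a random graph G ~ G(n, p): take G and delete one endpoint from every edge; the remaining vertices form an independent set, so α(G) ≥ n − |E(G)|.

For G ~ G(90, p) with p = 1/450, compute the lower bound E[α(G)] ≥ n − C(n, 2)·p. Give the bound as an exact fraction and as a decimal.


E[|E(G)|] = C(90, 2)·p = 4005 · (1/450) = 89/10.
E[α(G)] ≥ n − E[|E(G)|] = 90 − 89/10 = 811/10.
Numerically: ≈ 81.100.
(This is only a lower bound; the true E[α(G)] may be larger.)

E[α(G)] ≥ 811/10 ≈ 81.100.
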